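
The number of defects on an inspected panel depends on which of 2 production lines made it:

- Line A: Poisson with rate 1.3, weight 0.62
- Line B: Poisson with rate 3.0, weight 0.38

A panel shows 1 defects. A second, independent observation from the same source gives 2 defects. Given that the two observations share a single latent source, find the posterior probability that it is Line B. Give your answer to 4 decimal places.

0.2009

Posterior ∝ prior × likelihood, so P(k | x) ∝ π_k f_k(x); normalise over all components.
Since both observations come from the same component, the likelihood for component k is f_k(x₁)·f_k(x₂).
  f_A = [0.354291] × [0.230289] = 0.0815895
  f_B = [0.149361] × [0.224042] = 0.0334632
Multiply by the mixture weights:
  π_A·f_A = 0.62 × 0.0815895 = 0.0505855
  π_B·f_B = 0.38 × 0.0334632 = 0.012716
Marginal: 0.0505855 + 0.012716 = 0.0633015
P(Line B | x₁, x₂) = 0.012716 / 0.0633015 ≈ 0.2009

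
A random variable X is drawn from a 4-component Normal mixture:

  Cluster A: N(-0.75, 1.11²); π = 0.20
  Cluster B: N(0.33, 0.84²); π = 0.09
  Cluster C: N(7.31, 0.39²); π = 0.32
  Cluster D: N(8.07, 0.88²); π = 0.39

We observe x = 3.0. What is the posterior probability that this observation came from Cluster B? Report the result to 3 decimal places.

0.534

Posterior ∝ prior × likelihood, so P(k | x) ∝ π_k f_k(x); normalise over all components.
Normal densities:
  f_A = 0.00119451
  f_B = 0.00303895
  f_C = 3.08654e-27
  f_D = 2.80926e-08
Weight by the priors:
  π_A·f_A = 0.20 × 0.00119451 = 0.000238902
  π_B·f_B = 0.09 × 0.00303895 = 0.000273505
  π_C·f_C = 0.32 × 3.08654e-27 = 9.87692e-28
  π_D·f_D = 0.39 × 2.80926e-08 = 1.09561e-08
Normaliser: 0.000238902 + 0.000273505 + 9.87692e-28 + 1.09561e-08 = 0.000512419
Responsibility of Cluster B: 0.000273505 / 0.000512419 ≈ 0.534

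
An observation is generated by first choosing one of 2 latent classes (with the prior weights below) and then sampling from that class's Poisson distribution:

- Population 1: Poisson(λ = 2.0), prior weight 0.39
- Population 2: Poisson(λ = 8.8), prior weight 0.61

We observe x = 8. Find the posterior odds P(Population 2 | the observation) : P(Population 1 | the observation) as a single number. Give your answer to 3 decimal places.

244.728

Posterior odds = (π_i f_i(x)) / (π_j f_j(x)); the normalising sum cancels.
Poisson probabilities:
  L_1 = 0.000859272
  L_2 = 0.134446
0.0820123 / 0.000335116 ≈ 244.728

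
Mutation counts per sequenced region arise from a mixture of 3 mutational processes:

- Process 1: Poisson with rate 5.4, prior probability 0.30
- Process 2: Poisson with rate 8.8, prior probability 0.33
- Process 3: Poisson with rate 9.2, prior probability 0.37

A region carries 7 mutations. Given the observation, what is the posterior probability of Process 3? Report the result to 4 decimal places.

P(component k | x) = w_k·f_k(x) / marginal(x), where marginal(x) = Σ_j w_j·f_j(x).
Component likelihoods at x = 7 mutations:
  p_1 = e^(−5.4)·5.4^7/7! = 0.119987
  p_2 = e^(−8.8)·8.8^7/7! = 0.122224
  p_3 = e^(−9.2)·9.2^7/7! = 0.111834
Unnormalised posteriors:
  w_1·p_1 = 0.30 × 0.119987 = 0.0359962
  w_2·p_2 = 0.33 × 0.122224 = 0.0403339
  w_3·p_3 = 0.37 × 0.111834 = 0.0413787
Sum: 0.0359962 + 0.0403339 + 0.0413787 = 0.117709
So the posterior for Process 3 is 0.0413787 / 0.117709 ≈ 0.3515.

0.3515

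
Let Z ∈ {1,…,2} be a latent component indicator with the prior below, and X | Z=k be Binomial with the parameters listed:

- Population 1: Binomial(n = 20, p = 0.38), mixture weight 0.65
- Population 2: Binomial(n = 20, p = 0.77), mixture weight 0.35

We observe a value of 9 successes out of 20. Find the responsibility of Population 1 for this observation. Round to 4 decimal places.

P(component k | x) = w_k·f_k(x) / marginal(x), where marginal(x) = Σ_j w_j·f_j(x).
Binomial probabilities:
  f_1 = 0.1444
  f_2 = 0.00152275
Weight by the priors:
  w_1·f_1 = 0.65 × 0.1444 = 0.0938599
  w_2·f_2 = 0.35 × 0.00152275 = 0.000532962
Denominator: 0.0938599 + 0.000532962 = 0.0943929
P(Population 1 | data) = 0.0938599 / 0.0943929 ≈ 0.9944

0.9944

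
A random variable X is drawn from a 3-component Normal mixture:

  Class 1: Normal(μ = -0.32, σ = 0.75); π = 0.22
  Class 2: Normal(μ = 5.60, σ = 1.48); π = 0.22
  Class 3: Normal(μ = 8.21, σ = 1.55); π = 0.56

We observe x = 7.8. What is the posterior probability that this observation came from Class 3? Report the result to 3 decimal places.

Posterior ∝ prior × likelihood, so P(k | x) ∝ π_k f_k(x); normalise over all components.
Component likelihoods at x = 7.8:
  p_1 = 1.87311e-26
  p_2 = 0.0892957
  p_3 = 0.248533
Weight by the priors:
  π_1·p_1 = 0.22 × 1.87311e-26 = 4.12084e-27
  π_2·p_2 = 0.22 × 0.0892957 = 0.0196451
  π_3·p_3 = 0.56 × 0.248533 = 0.139179
Evidence: 4.12084e-27 + 0.0196451 + 0.139179 = 0.158824
P(Class 3 | x) ≈ 0.876

0.876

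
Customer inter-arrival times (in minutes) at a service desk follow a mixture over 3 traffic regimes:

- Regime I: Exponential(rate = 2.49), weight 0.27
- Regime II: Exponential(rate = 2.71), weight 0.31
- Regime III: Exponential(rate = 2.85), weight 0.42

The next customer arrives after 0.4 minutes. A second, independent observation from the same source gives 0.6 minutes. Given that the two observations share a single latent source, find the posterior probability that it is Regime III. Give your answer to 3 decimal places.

0.405

The responsibility of component k is π_k f_k(x) divided by Σ_j π_j f_j(x).
Since both observations come from the same component, the likelihood for component k is f_k(x₁)·f_k(x₂).
  p_I = [2.49·e^(−2.49·0.4) = 2.49·e^(−0.9960) = 0.919691] × [0.558938] = 0.51405
  p_II = [2.71·e^(−2.71·0.4) = 2.71·e^(−1.0840) = 0.91663] × [0.533097] = 0.488653
  p_III = [2.85·e^(−2.85·0.4) = 2.85·e^(−1.1400) = 0.911484] × [0.515468] = 0.46984
Weight by the priors:
  π_I·p_I = 0.27 × 0.51405 = 0.138794
  π_II·p_II = 0.31 × 0.488653 = 0.151482
  π_III·p_III = 0.42 × 0.46984 = 0.197333
Marginal: 0.138794 + 0.151482 + 0.197333 = 0.487609
Responsibility of Regime III: 0.197333 / 0.487609 ≈ 0.405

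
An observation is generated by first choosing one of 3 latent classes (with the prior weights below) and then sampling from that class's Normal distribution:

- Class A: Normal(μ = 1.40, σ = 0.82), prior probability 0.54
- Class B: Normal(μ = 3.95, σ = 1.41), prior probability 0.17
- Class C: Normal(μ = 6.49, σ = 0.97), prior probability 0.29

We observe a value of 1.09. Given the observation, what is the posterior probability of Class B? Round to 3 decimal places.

0.025

The responsibility of component k is w_k f_k(x) divided by Σ_j w_j f_j(x).
Component likelihoods at x = 1.09:
  p_A = (1/(0.82·√(2π)))·exp(−(1.09−1.40)²/(2·0.82²)) = 0.486515·exp(-0.07146) = 0.452962
  p_B = (1/(1.41·√(2π)))·exp(−(1.09−3.95)²/(2·1.41²)) = 0.282938·exp(-2.05714) = 0.0361648
  p_C = (1/(0.97·√(2π)))·exp(−(1.09−6.49)²/(2·0.97²)) = 0.411281·exp(-15.49580) = 7.66297e-08
Prior × likelihood for each component:
  w_A·p_A = 0.54 × 0.452962 = 0.244599
  w_B·p_B = 0.17 × 0.0361648 = 0.00614802
  w_C·p_C = 0.29 × 7.66297e-08 = 2.22226e-08
Normaliser: 0.244599 + 0.00614802 + 2.22226e-08 = 0.250747
P(Class B | x) ≈ 0.025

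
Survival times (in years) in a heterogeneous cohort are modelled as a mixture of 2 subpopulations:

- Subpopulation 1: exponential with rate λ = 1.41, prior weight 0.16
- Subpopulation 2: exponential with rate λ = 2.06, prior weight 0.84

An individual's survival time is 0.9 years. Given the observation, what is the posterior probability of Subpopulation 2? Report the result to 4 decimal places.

P(component k | x) = π_k·f_k(x) / marginal(x), where marginal(x) = Σ_j π_j·f_j(x).
Evaluate each component's likelihood at the observed value:
  L_1 = 1.41·e^(−1.41·0.9) = 1.41·e^(−1.2690) = 0.396369
  L_2 = 2.06·e^(−2.06·0.9) = 2.06·e^(−1.8540) = 0.322616
Prior × likelihood for each component:
  π_1·L_1 = 0.16 × 0.396369 = 0.063419
  π_2·L_2 = 0.84 × 0.322616 = 0.270997
Normaliser: 0.063419 + 0.270997 = 0.334416
P(Subpopulation 2 | x) = 0.270997 / 0.334416 ≈ 0.8104

0.8104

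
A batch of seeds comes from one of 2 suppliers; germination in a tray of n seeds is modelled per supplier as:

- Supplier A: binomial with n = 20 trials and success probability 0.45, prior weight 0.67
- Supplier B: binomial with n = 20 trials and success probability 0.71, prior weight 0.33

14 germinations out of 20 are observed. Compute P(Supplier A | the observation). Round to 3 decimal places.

By Bayes' theorem, P(k | x) = π_k f_k(x) / Σ_j π_j f_j(x).
Binomial probabilities:
  f_A = C(20,14)·0.45^14·0.55^6 = 38760·1.39629e-05·0.0276806 = 0.0149808
  f_B = C(20,14)·0.71^14·0.29^6 = 38760·0.00827212·0.000594823 = 0.190717
Prior × likelihood for each component:
  π_A·f_A = 0.67 × 0.0149808 = 0.0100371
  π_B·f_B = 0.33 × 0.190717 = 0.0629365
Denominator: 0.0100371 + 0.0629365 = 0.0729736
So the posterior for Supplier A is 0.0100371 / 0.0729736 ≈ 0.138.

0.138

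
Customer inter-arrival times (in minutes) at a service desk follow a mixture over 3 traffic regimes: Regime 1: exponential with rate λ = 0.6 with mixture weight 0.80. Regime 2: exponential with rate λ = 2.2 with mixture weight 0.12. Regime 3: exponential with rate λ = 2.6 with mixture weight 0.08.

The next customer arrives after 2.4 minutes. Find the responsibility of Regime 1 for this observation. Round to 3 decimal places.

0.985

The responsibility of component k is w_k f_k(x) divided by Σ_j w_j f_j(x).
Exponential densities:
  L_1 = 0.6·e^(−0.6·2.4) = 0.6·e^(−1.4400) = 0.142157
  L_2 = 2.2·e^(−2.2·2.4) = 2.2·e^(−5.2800) = 0.0112033
  L_3 = 2.6·e^(−2.6·2.4) = 2.6·e^(−6.2400) = 0.00506962
Multiply by the mixture weights:
  w_1·L_1 = 0.80 × 0.142157 = 0.113725
  w_2·L_2 = 0.12 × 0.0112033 = 0.0013444
  w_3·L_3 = 0.08 × 0.00506962 = 0.00040557
Normaliser: 0.113725 + 0.0013444 + 0.00040557 = 0.115475
So the posterior for Regime 1 is 0.113725 / 0.115475 ≈ 0.985.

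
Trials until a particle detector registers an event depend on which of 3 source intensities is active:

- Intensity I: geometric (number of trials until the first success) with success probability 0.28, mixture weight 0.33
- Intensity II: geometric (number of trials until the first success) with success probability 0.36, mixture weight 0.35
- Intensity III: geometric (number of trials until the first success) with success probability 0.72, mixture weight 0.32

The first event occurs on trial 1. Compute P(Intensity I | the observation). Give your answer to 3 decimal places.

0.206

The responsibility of component k is w_k f_k(x) divided by Σ_j w_j f_j(x).
Evaluate each component's likelihood at the observed value:
  f_I = 0.28
  f_II = 0.36
  f_III = 0.72
Unnormalised posteriors:
  w_I·f_I = 0.33 × 0.28 = 0.0924
  w_II·f_II = 0.35 × 0.36 = 0.126
  w_III·f_III = 0.32 × 0.72 = 0.2304
Evidence: 0.0924 + 0.126 + 0.2304 = 0.4488
Responsibility of Intensity I: 0.0924 / 0.4488 ≈ 0.206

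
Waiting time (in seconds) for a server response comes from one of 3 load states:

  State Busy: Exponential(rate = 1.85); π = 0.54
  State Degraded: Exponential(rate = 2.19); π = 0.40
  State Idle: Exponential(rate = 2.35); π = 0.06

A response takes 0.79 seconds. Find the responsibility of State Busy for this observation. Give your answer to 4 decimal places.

0.5664

The responsibility of component k is P(Z=k) f_k(x) divided by Σ_j P(Z=j) f_j(x).
Component likelihoods at x = 0.79 seconds:
  p_Busy = 1.85·e^(−1.85·0.79) = 1.85·e^(−1.4615) = 0.428993
  p_Degraded = 2.19·e^(−2.19·0.79) = 2.19·e^(−1.7301) = 0.388214
  p_Idle = 2.35·e^(−2.35·0.79) = 2.35·e^(−1.8565) = 0.367113
Unnormalised posteriors:
  P(Z=Busy)·p_Busy = 0.54 × 0.428993 = 0.231656
  P(Z=Degraded)·p_Degraded = 0.40 × 0.388214 = 0.155286
  P(Z=Idle)·p_Idle = 0.06 × 0.367113 = 0.0220268
Marginal: 0.231656 + 0.155286 + 0.0220268 = 0.408969
P(State Busy | x) ≈ 0.5664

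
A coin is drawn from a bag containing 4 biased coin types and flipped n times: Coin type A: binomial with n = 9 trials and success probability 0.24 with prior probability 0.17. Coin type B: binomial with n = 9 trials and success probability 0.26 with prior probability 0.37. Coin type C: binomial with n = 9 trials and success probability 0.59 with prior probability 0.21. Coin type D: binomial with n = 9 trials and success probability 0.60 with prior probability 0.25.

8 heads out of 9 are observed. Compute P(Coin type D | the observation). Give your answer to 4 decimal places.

Apply Bayes' rule: the posterior for each component is proportional to its prior times its likelihood at x.
Component likelihoods at x = 8 heads out of 9:
  L_A = 7.52915e-05
  L_B = 0.000139079
  L_C = 0.0541804
  L_D = 0.0604662
Multiply by the mixture weights:
  w_A·L_A = 0.17 × 7.52915e-05 = 1.27996e-05
  w_B·L_B = 0.37 × 0.000139079 = 5.14592e-05
  w_C·L_C = 0.21 × 0.0541804 = 0.0113779
  w_D·L_D = 0.25 × 0.0604662 = 0.0151165
Denominator: 1.27996e-05 + 5.14592e-05 + 0.0113779 + 0.0151165 = 0.0265587
P(Coin type D | data) ≈ 0.5692

0.5692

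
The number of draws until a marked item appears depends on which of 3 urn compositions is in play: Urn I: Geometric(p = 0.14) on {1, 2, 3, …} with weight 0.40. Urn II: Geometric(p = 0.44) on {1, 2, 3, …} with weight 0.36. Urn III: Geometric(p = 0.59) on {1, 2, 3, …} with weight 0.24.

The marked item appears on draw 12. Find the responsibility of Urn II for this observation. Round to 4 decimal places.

0.0246

Posterior ∝ prior × likelihood, so P(k | x) ∝ π_k f_k(x); normalise over all components.
Geometric probabilities:
  L_I = 0.0266447
  L_II = 0.000747345
  L_III = 3.24694e-05
Unnormalised posteriors:
  π_I·L_I = 0.40 × 0.0266447 = 0.0106579
  π_II·L_II = 0.36 × 0.000747345 = 0.000269044
  π_III·L_III = 0.24 × 3.24694e-05 = 7.79266e-06
Normaliser: 0.0106579 + 0.000269044 + 7.79266e-06 = 0.0109347
So the posterior for Urn II is 0.000269044 / 0.0109347 ≈ 0.0246.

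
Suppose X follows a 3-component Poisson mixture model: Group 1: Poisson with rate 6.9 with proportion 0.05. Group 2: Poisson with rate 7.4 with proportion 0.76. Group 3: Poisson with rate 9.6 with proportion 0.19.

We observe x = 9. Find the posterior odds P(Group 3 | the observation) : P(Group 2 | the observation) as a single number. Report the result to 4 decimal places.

Only the two components matter; the odds are (π_i f_i(x)) / (π_j f_j(x)).
Poisson probabilities:
  f_1 = e^(−6.9)·6.9^9/9! = 0.0984571
  f_2 = e^(−7.4)·7.4^9/9! = 0.112084
  f_3 = e^(−9.6)·9.6^9/9! = 0.129256
Posterior odds = (π_3·f_3) / (π_2·f_2) = (0.19·0.129256) / (0.76·0.112084) = 0.0245587 / 0.0851838 ≈ 0.2883

0.2883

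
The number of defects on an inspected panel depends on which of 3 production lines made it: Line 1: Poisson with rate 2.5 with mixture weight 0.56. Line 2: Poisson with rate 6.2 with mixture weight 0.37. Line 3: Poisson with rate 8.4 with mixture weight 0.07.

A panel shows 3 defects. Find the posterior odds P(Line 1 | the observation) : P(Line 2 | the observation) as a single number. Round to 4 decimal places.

Since P(k|x) ∝ P(Z=k) f_k(x), the posterior odds are P(Z=i) f_i(x) / (P(Z=j) f_j(x)).
Evaluate each component's likelihood at the observed value:
  L_1 = e^(−2.5)·2.5^3/3! = 0.213763
  L_2 = e^(−6.2)·6.2^3/3! = 0.0806117
  L_3 = e^(−8.4)·8.4^3/3! = 0.0222133
0.119707 / 0.0298263 ≈ 4.0135

4.0135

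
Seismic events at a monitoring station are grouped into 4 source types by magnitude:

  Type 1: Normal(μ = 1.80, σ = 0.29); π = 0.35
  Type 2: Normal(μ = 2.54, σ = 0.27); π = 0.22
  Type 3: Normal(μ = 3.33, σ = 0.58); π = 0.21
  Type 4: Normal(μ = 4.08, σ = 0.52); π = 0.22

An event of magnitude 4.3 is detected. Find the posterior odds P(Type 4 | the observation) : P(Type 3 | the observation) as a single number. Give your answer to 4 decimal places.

4.3263

Posterior odds = (w_i f_i(x)) / (w_j f_j(x)); the normalising sum cancels.
Component likelihoods at x = 4.3:
  f_1 = (1/(0.29·√(2π)))·exp(−(4.3−1.80)²/(2·0.29²)) = 1.375663·exp(-37.15815) = 1.00215e-16
  f_2 = (1/(0.27·√(2π)))·exp(−(4.3−2.54)²/(2·0.27²)) = 1.477564·exp(-21.24554) = 8.76445e-10
  f_3 = (1/(0.58·√(2π)))·exp(−(4.3−3.33)²/(2·0.58²)) = 0.687832·exp(-1.39848) = 0.169875
  f_4 = (1/(0.52·√(2π)))·exp(−(4.3−4.08)²/(2·0.52²)) = 0.767197·exp(-0.08950) = 0.701518
0.154334 / 0.0356736 ≈ 4.3263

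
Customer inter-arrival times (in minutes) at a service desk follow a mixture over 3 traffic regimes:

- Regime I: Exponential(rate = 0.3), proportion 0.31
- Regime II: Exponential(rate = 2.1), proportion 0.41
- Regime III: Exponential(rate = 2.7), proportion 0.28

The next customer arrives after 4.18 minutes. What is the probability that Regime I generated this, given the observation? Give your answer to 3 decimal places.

0.995

The responsibility of component k is π_k f_k(x) divided by Σ_j π_j f_j(x).
Exponential densities:
  f_I = 0.0856083
  f_II = 0.00032358
  f_III = 3.38779e-05
Unnormalised posteriors:
  π_I·f_I = 0.31 × 0.0856083 = 0.0265386
  π_II·f_II = 0.41 × 0.00032358 = 0.000132668
  π_III·f_III = 0.28 × 3.38779e-05 = 9.48581e-06
Normaliser: 0.0265386 + 0.000132668 + 9.48581e-06 = 0.0266807
P(Regime I | x) = 0.0265386 / 0.0266807 ≈ 0.995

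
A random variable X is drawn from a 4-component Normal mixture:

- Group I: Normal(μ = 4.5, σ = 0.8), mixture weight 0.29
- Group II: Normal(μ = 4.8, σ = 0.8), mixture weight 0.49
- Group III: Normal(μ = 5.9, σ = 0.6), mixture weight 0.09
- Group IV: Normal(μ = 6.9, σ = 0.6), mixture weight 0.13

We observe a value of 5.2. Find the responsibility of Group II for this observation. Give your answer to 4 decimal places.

By Bayes' theorem, P(k | x) = π_k f_k(x) / Σ_j π_j f_j(x).
Normal densities:
  f_I = (1/(0.8·√(2π)))·exp(−(5.2−4.5)²/(2·0.8²)) = 0.498678·exp(-0.38281) = 0.340069
  f_II = (1/(0.8·√(2π)))·exp(−(5.2−4.8)²/(2·0.8²)) = 0.498678·exp(-0.12500) = 0.440082
  f_III = (1/(0.6·√(2π)))·exp(−(5.2−5.9)²/(2·0.6²)) = 0.664904·exp(-0.68056) = 0.336664
  f_IV = (1/(0.6·√(2π)))·exp(−(5.2−6.9)²/(2·0.6²)) = 0.664904·exp(-4.01389) = 0.0120102
Weight by the priors:
  π_I·f_I = 0.29 × 0.340069 = 0.0986199
  π_II·f_II = 0.49 × 0.440082 = 0.21564
  π_III·f_III = 0.09 × 0.336664 = 0.0302998
  π_IV·f_IV = 0.13 × 0.0120102 = 0.00156132
Evidence: 0.0986199 + 0.21564 + 0.0302998 + 0.00156132 = 0.346121
P(Group II | the observation) = 0.21564 / 0.346121 ≈ 0.6230

0.6230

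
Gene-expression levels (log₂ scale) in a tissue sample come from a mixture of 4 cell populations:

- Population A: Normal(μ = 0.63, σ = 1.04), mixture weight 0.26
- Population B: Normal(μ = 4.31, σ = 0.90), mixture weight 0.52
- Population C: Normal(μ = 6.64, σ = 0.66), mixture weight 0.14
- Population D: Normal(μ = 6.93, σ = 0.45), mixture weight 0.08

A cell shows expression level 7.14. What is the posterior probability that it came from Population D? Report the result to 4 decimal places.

0.4940

By Bayes' theorem, P(k | x) = π_k f_k(x) / Σ_j π_j f_j(x).
Normal densities:
  L_A = (1/(1.04·√(2π)))·exp(−(7.14−0.63)²/(2·1.04²)) = 0.383598·exp(-19.59139) = 1.18972e-09
  L_B = (1/(0.90·√(2π)))·exp(−(7.14−4.31)²/(2·0.90²)) = 0.443269·exp(-4.94377) = 0.00315949
  L_C = (1/(0.66·√(2π)))·exp(−(7.14−6.64)²/(2·0.66²)) = 0.604458·exp(-0.28696) = 0.453671
  L_D = (1/(0.45·√(2π)))·exp(−(7.14−6.93)²/(2·0.45²)) = 0.886538·exp(-0.10889) = 0.795074
Unnormalised posteriors:
  π_A·L_A = 0.26 × 1.18972e-09 = 3.09326e-10
  π_B·L_B = 0.52 × 0.00315949 = 0.00164294
  π_C·L_C = 0.14 × 0.453671 = 0.0635139
  π_D·L_D = 0.08 × 0.795074 = 0.0636059
Sum: 3.09326e-10 + 0.00164294 + 0.0635139 + 0.0636059 = 0.128763
P(Population D | x) ≈ 0.4940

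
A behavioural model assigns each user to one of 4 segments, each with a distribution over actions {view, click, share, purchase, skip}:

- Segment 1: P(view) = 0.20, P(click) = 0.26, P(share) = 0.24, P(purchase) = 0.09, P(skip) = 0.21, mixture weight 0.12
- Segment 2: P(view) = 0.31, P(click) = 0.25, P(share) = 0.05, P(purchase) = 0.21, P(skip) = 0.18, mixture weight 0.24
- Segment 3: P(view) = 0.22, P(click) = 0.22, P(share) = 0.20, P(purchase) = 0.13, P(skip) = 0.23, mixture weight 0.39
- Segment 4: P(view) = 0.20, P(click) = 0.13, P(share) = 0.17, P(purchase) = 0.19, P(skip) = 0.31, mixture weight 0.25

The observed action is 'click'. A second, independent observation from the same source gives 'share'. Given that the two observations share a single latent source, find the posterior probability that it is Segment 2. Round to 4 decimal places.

0.0904

By Bayes' theorem, P(k | x) = π_k f_k(x) / Σ_j π_j f_j(x).
Since both observations come from the same component, the likelihood for component k is f_k(x₁)·f_k(x₂).
  p_1 = [0.26] × [0.24] = 0.0624
  p_2 = [0.25] × [0.05] = 0.0125
  p_3 = [0.22] × [0.2] = 0.044
  p_4 = [0.13] × [0.17] = 0.0221
Prior × likelihood for each component:
  π_1·p_1 = 0.12 × 0.0624 = 0.007488
  π_2·p_2 = 0.24 × 0.0125 = 0.003
  π_3·p_3 = 0.39 × 0.044 = 0.01716
  π_4·p_4 = 0.25 × 0.0221 = 0.005525
Sum: 0.007488 + 0.003 + 0.01716 + 0.005525 = 0.033173
P(Segment 2 | data) = 0.003 / 0.033173 ≈ 0.0904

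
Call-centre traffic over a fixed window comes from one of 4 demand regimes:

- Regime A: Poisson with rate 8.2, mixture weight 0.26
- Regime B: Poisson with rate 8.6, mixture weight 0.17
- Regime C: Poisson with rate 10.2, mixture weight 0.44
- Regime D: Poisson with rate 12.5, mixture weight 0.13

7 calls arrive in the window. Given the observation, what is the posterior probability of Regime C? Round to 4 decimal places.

0.3773

P(component k | x) = π_k·f_k(x) / marginal(x), where marginal(x) = Σ_j π_j·f_j(x).
Evaluate each component's likelihood at the observed value:
  L_A = e^(−8.2)·8.2^7/7! = 0.135848
  L_B = e^(−8.6)·8.6^7/7! = 0.127094
  L_C = e^(−10.2)·10.2^7/7! = 0.0847163
  L_D = e^(−12.5)·12.5^7/7! = 0.0352581
Weight by the priors:
  π_A·L_A = 0.26 × 0.135848 = 0.0353204
  π_B·L_B = 0.17 × 0.127094 = 0.021606
  π_C·L_C = 0.44 × 0.0847163 = 0.0372752
  π_D·L_D = 0.13 × 0.0352581 = 0.00458355
Evidence: 0.0353204 + 0.021606 + 0.0372752 + 0.00458355 = 0.0987851
P(Regime C | x) ≈ 0.3773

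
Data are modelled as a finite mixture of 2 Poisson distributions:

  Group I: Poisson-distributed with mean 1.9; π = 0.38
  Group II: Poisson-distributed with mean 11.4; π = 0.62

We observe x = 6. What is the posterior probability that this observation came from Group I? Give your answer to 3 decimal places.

By Bayes' theorem, P(k | x) = π_k f_k(x) / Σ_j π_j f_j(x).
Poisson probabilities:
  f_I = e^(−1.9)·1.9^6/6! = 0.00977304
  f_II = e^(−11.4)·11.4^6/6! = 0.0341303
Weight by the priors:
  π_I·f_I = 0.38 × 0.00977304 = 0.00371375
  π_II·f_II = 0.62 × 0.0341303 = 0.0211608
Sum: 0.00371375 + 0.0211608 = 0.0248745
P(Group I | x) ≈ 0.149

0.149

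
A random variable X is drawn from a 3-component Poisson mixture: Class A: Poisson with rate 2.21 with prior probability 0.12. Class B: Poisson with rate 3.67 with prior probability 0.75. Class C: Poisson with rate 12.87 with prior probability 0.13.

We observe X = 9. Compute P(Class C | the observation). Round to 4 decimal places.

By Bayes' theorem, P(k | x) = P(Z=k) f_k(x) / Σ_j P(Z=j) f_j(x).
Evaluate each component's likelihood at the observed value:
  f_A = 0.000380169
  f_B = 0.00847951
  f_C = 0.0687185
Multiply by the mixture weights:
  P(Z=A)·f_A = 0.12 × 0.000380169 = 4.56203e-05
  P(Z=B)·f_B = 0.75 × 0.00847951 = 0.00635963
  P(Z=C)·f_C = 0.13 × 0.0687185 = 0.00893341
Sum: 4.56203e-05 + 0.00635963 + 0.00893341 = 0.0153387
P(Class C | x) ≈ 0.5824

0.5824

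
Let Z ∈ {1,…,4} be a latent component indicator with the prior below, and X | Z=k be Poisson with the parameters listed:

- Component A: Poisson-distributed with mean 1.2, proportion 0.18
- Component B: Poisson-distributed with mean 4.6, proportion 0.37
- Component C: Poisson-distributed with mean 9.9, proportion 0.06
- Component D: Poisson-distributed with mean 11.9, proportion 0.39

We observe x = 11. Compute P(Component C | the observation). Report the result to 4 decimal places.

0.1261

Apply Bayes' rule: the posterior for each component is proportional to its prior times its likelihood at x.
Poisson probabilities:
  f_A = 5.60641e-08
  f_B = 0.00491389
  f_C = 0.112542
  f_D = 0.115281
Prior × likelihood for each component:
  w_A·f_A = 0.18 × 5.60641e-08 = 1.00915e-08
  w_B·f_B = 0.37 × 0.00491389 = 0.00181814
  w_C·f_C = 0.06 × 0.112542 = 0.00675254
  w_D·f_D = 0.39 × 0.115281 = 0.0449595
Marginal: 1.00915e-08 + 0.00181814 + 0.00675254 + 0.0449595 = 0.0535302
P(Component C | data) = 0.00675254 / 0.0535302 ≈ 0.1261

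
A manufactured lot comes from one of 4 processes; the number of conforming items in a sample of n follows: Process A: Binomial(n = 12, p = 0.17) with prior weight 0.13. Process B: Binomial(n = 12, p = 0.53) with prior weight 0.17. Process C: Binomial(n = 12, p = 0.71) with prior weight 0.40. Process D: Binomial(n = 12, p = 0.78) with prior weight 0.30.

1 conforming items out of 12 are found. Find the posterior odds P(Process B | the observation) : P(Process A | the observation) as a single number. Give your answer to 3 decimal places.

0.008

The posterior odds equal the prior odds times the likelihood ratio: (P(Z=i)/P(Z=j))·(f_i(x)/f_j(x)).
Binomial probabilities:
  f_A = C(12,1)·0.17^1·0.83^11 = 12·0.17·0.128783 = 0.262718
  f_B = C(12,1)·0.53^1·0.47^11 = 12·0.53·0.000247216 = 0.00157229
  f_C = C(12,1)·0.71^1·0.29^11 = 12·0.71·1.22005e-06 = 1.03948e-05
  f_D = C(12,1)·0.78^1·0.22^11 = 12·0.78·5.84318e-08 = 5.46922e-07
Posterior odds = (P(Z=B)·f_B) / (P(Z=A)·f_A) = (0.17·0.00157229) / (0.13·0.262718) = 0.00026729 / 0.0341533 ≈ 0.008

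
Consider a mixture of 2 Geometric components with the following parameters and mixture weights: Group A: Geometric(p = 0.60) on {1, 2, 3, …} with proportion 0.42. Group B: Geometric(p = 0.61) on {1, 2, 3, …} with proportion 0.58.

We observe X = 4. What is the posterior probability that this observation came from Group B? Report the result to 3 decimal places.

0.565

P(component k | x) = π_k·f_k(x) / marginal(x), where marginal(x) = Σ_j π_j·f_j(x).
Component likelihoods at x = 4:
  p_A = 0.0384
  p_B = 0.0361846
Weight by the priors:
  π_A·p_A = 0.42 × 0.0384 = 0.016128
  π_B·p_B = 0.58 × 0.0361846 = 0.0209871
Marginal: 0.016128 + 0.0209871 = 0.0371151
So the posterior for Group B is 0.0209871 / 0.0371151 ≈ 0.565.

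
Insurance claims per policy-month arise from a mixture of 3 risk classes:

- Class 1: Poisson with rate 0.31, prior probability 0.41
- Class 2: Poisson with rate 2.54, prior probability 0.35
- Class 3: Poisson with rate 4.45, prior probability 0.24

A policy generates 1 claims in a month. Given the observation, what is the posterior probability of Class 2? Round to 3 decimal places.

0.399

P(component k | x) = π_k·f_k(x) / marginal(x), where marginal(x) = Σ_j π_j·f_j(x).
Poisson probabilities:
  f_1 = e^(−0.31)·0.31^1/1! = 0.227369
  f_2 = e^(−2.54)·2.54^1/1! = 0.200321
  f_3 = e^(−4.45)·4.45^1/1! = 0.0519696
Weight by the priors:
  π_1·f_1 = 0.41 × 0.227369 = 0.0932211
  π_2·f_2 = 0.35 × 0.200321 = 0.0701122
  π_3·f_3 = 0.24 × 0.0519696 = 0.0124727
Denominator: 0.0932211 + 0.0701122 + 0.0124727 = 0.175806
P(Class 2 | the observation) = 0.0701122 / 0.175806 ≈ 0.399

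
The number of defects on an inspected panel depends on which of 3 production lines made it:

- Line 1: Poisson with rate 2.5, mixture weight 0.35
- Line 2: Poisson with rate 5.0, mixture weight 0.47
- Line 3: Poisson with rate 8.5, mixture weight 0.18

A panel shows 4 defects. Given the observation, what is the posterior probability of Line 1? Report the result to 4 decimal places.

By Bayes' theorem, P(k | x) = π_k f_k(x) / Σ_j π_j f_j(x).
Component likelihoods at x = 4 defects:
  f_1 = e^(−2.5)·2.5^4/4! = 0.133602
  f_2 = e^(−5.0)·5.0^4/4! = 0.175467
  f_3 = e^(−8.5)·8.5^4/4! = 0.0442549
Unnormalised posteriors:
  π_1·f_1 = 0.35 × 0.133602 = 0.0467607
  π_2·f_2 = 0.47 × 0.175467 = 0.0824697
  π_3·f_3 = 0.18 × 0.0442549 = 0.00796588
Evidence: 0.0467607 + 0.0824697 + 0.00796588 = 0.137196
P(Line 1 | x) = 0.0467607 / 0.137196 ≈ 0.3408

0.3408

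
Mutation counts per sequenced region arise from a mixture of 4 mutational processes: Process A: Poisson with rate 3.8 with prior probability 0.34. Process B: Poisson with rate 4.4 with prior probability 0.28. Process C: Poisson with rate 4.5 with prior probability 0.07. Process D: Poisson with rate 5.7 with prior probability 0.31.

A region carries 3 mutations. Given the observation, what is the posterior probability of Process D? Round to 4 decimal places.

0.1974

Posterior ∝ prior × likelihood, so P(k | x) ∝ w_k f_k(x); normalise over all components.
Component likelihoods at x = 3 mutations:
  f_A = e^(−3.8)·3.8^3/3! = 0.204588
  f_B = e^(−4.4)·4.4^3/3! = 0.174305
  f_C = e^(−4.5)·4.5^3/3! = 0.168718
  f_D = e^(−5.7)·5.7^3/3! = 0.103275
Unnormalised posteriors:
  w_A·f_A = 0.34 × 0.204588 = 0.06956
  w_B·f_B = 0.28 × 0.174305 = 0.0488055
  w_C·f_C = 0.07 × 0.168718 = 0.0118103
  w_D·f_D = 0.31 × 0.103275 = 0.0320152
Sum: 0.06956 + 0.0488055 + 0.0118103 + 0.0320152 = 0.162191
P(Process D | data) = 0.0320152 / 0.162191 ≈ 0.1974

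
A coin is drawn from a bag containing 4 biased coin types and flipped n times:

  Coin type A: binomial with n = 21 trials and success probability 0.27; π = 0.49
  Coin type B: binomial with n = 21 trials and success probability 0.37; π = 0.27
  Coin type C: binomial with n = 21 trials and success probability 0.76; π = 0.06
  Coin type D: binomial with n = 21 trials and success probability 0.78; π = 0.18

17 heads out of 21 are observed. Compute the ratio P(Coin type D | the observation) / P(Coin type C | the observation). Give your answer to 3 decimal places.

The posterior odds equal the prior odds times the likelihood ratio: (π_i/π_j)·(f_i(x)/f_j(x)).
Component likelihoods at x = 17 heads out of 21:
  p_A = 3.66049e-07
  p_B = 4.30384e-05
  p_C = 0.186956
  p_D = 0.205288
Odds = (0.18/0.06) × (0.205288/0.186956) = 3 × 1.09805 ≈ 3.294

3.294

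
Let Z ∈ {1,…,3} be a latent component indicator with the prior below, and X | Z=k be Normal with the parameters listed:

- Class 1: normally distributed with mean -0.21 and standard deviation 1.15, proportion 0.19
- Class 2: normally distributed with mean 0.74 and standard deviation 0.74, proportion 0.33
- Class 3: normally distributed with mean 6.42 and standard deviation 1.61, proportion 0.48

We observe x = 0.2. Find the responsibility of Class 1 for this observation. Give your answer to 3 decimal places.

0.312

The responsibility of component k is P(Z=k) f_k(x) divided by Σ_j P(Z=j) f_j(x).
Normal densities:
  p_1 = 0.325545
  p_2 = 0.413091
  p_3 = 0.00014225
Multiply by the mixture weights:
  P(Z=1)·p_1 = 0.19 × 0.325545 = 0.0618536
  P(Z=2)·p_2 = 0.33 × 0.413091 = 0.13632
  P(Z=3)·p_3 = 0.48 × 0.00014225 = 6.828e-05
Denominator: 0.0618536 + 0.13632 + 6.828e-05 = 0.198242
Responsibility of Class 1: 0.0618536 / 0.198242 ≈ 0.312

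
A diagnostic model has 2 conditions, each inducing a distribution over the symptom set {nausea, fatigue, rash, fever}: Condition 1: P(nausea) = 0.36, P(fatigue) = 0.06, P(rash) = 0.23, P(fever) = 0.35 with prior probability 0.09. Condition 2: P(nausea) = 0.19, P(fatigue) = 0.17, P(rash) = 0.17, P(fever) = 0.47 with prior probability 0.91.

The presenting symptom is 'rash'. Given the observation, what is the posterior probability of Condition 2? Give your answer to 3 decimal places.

By Bayes' theorem, P(k | x) = π_k f_k(x) / Σ_j π_j f_j(x).
Categorical probabilities:
  L_1 = 0.23
  L_2 = 0.17
Multiply by the mixture weights:
  π_1·L_1 = 0.09 × 0.23 = 0.0207
  π_2·L_2 = 0.91 × 0.17 = 0.1547
Sum: 0.0207 + 0.1547 = 0.1754
Responsibility of Condition 2: 0.1547 / 0.1754 ≈ 0.882

0.882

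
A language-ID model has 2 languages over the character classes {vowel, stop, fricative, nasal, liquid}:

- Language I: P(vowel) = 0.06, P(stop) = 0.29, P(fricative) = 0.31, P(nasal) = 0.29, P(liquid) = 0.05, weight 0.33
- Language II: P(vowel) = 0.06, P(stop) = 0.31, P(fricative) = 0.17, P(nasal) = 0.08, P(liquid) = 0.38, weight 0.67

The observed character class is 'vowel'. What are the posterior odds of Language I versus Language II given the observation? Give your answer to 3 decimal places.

Posterior odds = (π_i f_i(x)) / (π_j f_j(x)); the normalising sum cancels.
Categorical probabilities:
  f_I = P(vowel | comp) = 0.06
  f_II = P(vowel | comp) = 0.06
Odds = (0.33/0.67) × (0.06/0.06) = 0.492537 × 1 ≈ 0.493

0.493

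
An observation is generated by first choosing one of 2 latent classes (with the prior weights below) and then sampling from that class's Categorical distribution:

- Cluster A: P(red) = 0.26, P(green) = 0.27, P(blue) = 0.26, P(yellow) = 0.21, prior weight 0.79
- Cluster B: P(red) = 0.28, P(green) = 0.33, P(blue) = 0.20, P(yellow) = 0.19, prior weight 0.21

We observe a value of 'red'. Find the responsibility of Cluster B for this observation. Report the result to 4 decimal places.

0.2226

By Bayes' theorem, P(k | x) = π_k f_k(x) / Σ_j π_j f_j(x).
Evaluate each component's likelihood at the observed value:
  f_A = P(red | comp) = 0.26
  f_B = P(red | comp) = 0.28
Weight by the priors:
  π_A·f_A = 0.79 × 0.26 = 0.2054
  π_B·f_B = 0.21 × 0.28 = 0.0588
Evidence: 0.2054 + 0.0588 = 0.2642
So the posterior for Cluster B is 0.0588 / 0.2642 ≈ 0.2226.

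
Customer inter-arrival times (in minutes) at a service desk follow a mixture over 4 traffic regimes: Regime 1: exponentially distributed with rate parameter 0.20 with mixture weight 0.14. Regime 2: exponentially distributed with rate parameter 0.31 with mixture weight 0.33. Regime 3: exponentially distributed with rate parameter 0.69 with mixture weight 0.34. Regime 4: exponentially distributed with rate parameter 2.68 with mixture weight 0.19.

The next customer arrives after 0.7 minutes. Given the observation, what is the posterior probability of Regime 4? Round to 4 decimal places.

Posterior ∝ prior × likelihood, so P(k | x) ∝ w_k f_k(x); normalise over all components.
Evaluate each component's likelihood at the observed value:
  L_1 = 0.173872
  L_2 = 0.249528
  L_3 = 0.425682
  L_4 = 0.410581
Unnormalised posteriors:
  w_1·L_1 = 0.14 × 0.173872 = 0.024342
  w_2·L_2 = 0.33 × 0.249528 = 0.0823443
  w_3·L_3 = 0.34 × 0.425682 = 0.144732
  w_4·L_4 = 0.19 × 0.410581 = 0.0780103
Evidence: 0.024342 + 0.0823443 + 0.144732 + 0.0780103 = 0.329428
Responsibility of Regime 4: 0.0780103 / 0.329428 ≈ 0.2368

0.2368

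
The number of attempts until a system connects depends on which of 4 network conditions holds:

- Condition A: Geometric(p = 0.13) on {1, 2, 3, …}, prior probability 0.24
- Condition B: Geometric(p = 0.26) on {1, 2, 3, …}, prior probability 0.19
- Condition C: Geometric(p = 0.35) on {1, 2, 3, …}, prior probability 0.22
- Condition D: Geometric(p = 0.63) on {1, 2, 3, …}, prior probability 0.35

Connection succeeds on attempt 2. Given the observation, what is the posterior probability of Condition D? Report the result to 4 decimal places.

Apply Bayes' rule: the posterior for each component is proportional to its prior times its likelihood at x.
Component likelihoods at x = 2:
  p_A = 0.13·(1−0.13)^1 = 0.13·0.87 = 0.1131
  p_B = 0.26·(1−0.26)^1 = 0.26·0.74 = 0.1924
  p_C = 0.35·(1−0.35)^1 = 0.35·0.65 = 0.2275
  p_D = 0.63·(1−0.63)^1 = 0.63·0.37 = 0.2331
Unnormalised posteriors:
  P(Z=A)·p_A = 0.24 × 0.1131 = 0.027144
  P(Z=B)·p_B = 0.19 × 0.1924 = 0.036556
  P(Z=C)·p_C = 0.22 × 0.2275 = 0.05005
  P(Z=D)·p_D = 0.35 × 0.2331 = 0.081585
Marginal: 0.027144 + 0.036556 + 0.05005 + 0.081585 = 0.195335
P(Condition D | 2) ≈ 0.4177

0.4177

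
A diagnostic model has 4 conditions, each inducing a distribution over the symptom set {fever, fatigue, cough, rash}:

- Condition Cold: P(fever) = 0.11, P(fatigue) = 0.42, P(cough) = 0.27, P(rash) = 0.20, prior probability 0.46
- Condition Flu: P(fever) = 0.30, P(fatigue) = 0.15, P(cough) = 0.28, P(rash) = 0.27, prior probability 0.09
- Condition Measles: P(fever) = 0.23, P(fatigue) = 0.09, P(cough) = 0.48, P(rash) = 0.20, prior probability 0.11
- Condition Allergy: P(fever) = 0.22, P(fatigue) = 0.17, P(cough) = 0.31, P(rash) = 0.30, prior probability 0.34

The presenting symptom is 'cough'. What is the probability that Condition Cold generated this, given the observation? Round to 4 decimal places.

0.4038

The responsibility of component k is w_k f_k(x) divided by Σ_j w_j f_j(x).
Component likelihoods at x = 'cough':
  f_Cold = P(cough | comp) = 0.27
  f_Flu = P(cough | comp) = 0.28
  f_Measles = P(cough | comp) = 0.48
  f_Allergy = P(cough | comp) = 0.31
Unnormalised posteriors:
  w_Cold·f_Cold = 0.46 × 0.27 = 0.1242
  w_Flu·f_Flu = 0.09 × 0.28 = 0.0252
  w_Measles·f_Measles = 0.11 × 0.48 = 0.0528
  w_Allergy·f_Allergy = 0.34 × 0.31 = 0.1054
Marginal: 0.1242 + 0.0252 + 0.0528 + 0.1054 = 0.3076
So the posterior for Condition Cold is 0.1242 / 0.3076 ≈ 0.4038.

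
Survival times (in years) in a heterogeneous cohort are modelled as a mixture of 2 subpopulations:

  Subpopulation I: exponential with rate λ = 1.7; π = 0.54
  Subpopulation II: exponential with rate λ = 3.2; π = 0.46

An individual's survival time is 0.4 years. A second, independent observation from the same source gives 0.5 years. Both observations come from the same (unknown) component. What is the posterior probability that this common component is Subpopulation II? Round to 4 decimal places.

0.4390

Apply Bayes' rule: the posterior for each component is proportional to its prior times its likelihood at x.
Since both observations come from the same component, the likelihood for component k is f_k(x₁)·f_k(x₂).
  f_I = [1.7·e^(−1.7·0.4) = 1.7·e^(−0.6800) = 0.861249] × [0.726605] = 0.625788
  f_II = [3.2·e^(−3.2·0.4) = 3.2·e^(−1.2800) = 0.889719] × [0.646069] = 0.57482
Weight by the priors:
  w_I·f_I = 0.54 × 0.625788 = 0.337926
  w_II·f_II = 0.46 × 0.57482 = 0.264417
Evidence: 0.337926 + 0.264417 = 0.602343
Responsibility of Subpopulation II: 0.264417 / 0.602343 ≈ 0.4390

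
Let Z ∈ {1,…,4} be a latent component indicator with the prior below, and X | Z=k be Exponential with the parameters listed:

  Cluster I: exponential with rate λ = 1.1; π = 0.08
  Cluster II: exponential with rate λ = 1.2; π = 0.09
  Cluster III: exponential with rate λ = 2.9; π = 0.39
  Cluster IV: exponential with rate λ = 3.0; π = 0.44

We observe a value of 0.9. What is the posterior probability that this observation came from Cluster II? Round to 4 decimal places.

0.1520

By Bayes' theorem, P(k | x) = π_k f_k(x) / Σ_j π_j f_j(x).
Exponential densities:
  L_I = 1.1·e^(−1.1·0.9) = 1.1·e^(−0.9900) = 0.408734
  L_II = 1.2·e^(−1.2·0.9) = 1.2·e^(−1.0800) = 0.407515
  L_III = 2.9·e^(−2.9·0.9) = 2.9·e^(−2.6100) = 0.21325
  L_IV = 3.0·e^(−3.0·0.9) = 3.0·e^(−2.7000) = 0.201617
Multiply by the mixture weights:
  π_I·L_I = 0.08 × 0.408734 = 0.0326987
  π_II·L_II = 0.09 × 0.407515 = 0.0366763
  π_III·L_III = 0.39 × 0.21325 = 0.0831676
  π_IV·L_IV = 0.44 × 0.201617 = 0.0887113
Evidence: 0.0326987 + 0.0366763 + 0.0831676 + 0.0887113 = 0.241254
Responsibility of Cluster II: 0.0366763 / 0.241254 ≈ 0.1520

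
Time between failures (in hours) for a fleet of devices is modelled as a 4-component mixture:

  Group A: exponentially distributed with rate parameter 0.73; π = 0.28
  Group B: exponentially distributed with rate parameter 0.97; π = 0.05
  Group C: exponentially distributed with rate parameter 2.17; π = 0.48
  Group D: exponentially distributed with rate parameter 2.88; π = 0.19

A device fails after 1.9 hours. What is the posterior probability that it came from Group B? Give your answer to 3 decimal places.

P(component k | x) = π_k·f_k(x) / marginal(x), where marginal(x) = Σ_j π_j·f_j(x).
Component likelihoods at x = 1.9 hours:
  f_A = 0.73·e^(−0.73·1.9) = 0.73·e^(−1.3870) = 0.182371
  f_B = 0.97·e^(−0.97·1.9) = 0.97·e^(−1.8430) = 0.153591
  f_C = 2.17·e^(−2.17·1.9) = 2.17·e^(−4.1230) = 0.035145
  f_D = 2.88·e^(−2.88·1.9) = 2.88·e^(−5.4720) = 0.0121041
Unnormalised posteriors:
  π_A·f_A = 0.28 × 0.182371 = 0.051064
  π_B·f_B = 0.05 × 0.153591 = 0.00767957
  π_C·f_C = 0.48 × 0.035145 = 0.0168696
  π_D·f_D = 0.19 × 0.0121041 = 0.00229978
Normaliser: 0.051064 + 0.00767957 + 0.0168696 + 0.00229978 = 0.0779129
So the posterior for Group B is 0.00767957 / 0.0779129 ≈ 0.099.

0.099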